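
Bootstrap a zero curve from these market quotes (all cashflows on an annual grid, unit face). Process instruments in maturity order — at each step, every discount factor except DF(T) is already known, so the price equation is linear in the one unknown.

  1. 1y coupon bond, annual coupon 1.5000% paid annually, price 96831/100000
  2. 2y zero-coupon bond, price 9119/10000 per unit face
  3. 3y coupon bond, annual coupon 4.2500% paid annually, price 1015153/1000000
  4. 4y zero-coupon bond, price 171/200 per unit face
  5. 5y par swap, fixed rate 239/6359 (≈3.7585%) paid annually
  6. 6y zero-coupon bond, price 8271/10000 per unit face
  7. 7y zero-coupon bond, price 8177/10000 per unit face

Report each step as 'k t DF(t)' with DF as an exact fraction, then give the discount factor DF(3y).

1 1 477/500
2 2 9119/10000
3 3 8977/10000
4 4 171/200
5 5 8327/10000
6 6 8271/10000
7 7 8177/10000
DF(3y) = 8977/10000 ≈ 0.897700

step 1 [1y] bond c/1=3/200: DF=(96831/100000 − 3/200·(0))/(1+3/200) = 477/500 ≈ 0.954000
step 2 [2y] zero: DF = P = 9119/10000 ≈ 0.911900
step 3 [3y] bond c/1=17/400: DF=(1015153/1000000 − 17/400·(0.954000+0.911900))/(1+17/400) = 8977/10000 ≈ 0.897700
step 4 [4y] zero: DF = P = 171/200 ≈ 0.855000
step 5 [5y] swap r/1=239/6359: DF=(1 − 239/6359·(0.954000+0.911900+0.897700+0.855000))/(1+239/6359) = 8327/10000 ≈ 0.832700
step 6 [6y] zero: DF = P = 8271/10000 ≈ 0.827100
step 7 [7y] zero: DF = P = 8177/10000 ≈ 0.817700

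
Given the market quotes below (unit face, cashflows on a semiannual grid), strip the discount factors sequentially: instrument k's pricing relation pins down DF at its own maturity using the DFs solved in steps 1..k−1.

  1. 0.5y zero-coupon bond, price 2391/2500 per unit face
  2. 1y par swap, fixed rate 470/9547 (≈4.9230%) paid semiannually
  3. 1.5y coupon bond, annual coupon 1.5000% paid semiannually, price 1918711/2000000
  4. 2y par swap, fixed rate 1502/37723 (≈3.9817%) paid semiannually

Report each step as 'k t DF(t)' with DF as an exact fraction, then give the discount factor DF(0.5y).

step 1 [0.5y] zero: DF = P = 2391/2500 ≈ 0.956400
step 2 [1y] swap r/2=235/9547: DF=(1 − 235/9547·(0.956400))/(1+235/9547) = 953/1000 ≈ 0.953000
step 3 [1.5y] bond c/2=3/400: DF=(1918711/2000000 − 3/400·(0.956400+0.953000))/(1+3/400) = 469/500 ≈ 0.938000
step 4 [2y] swap r/2=751/37723: DF=(1 − 751/37723·(0.956400+0.953000+0.938000))/(1+751/37723) = 9249/10000 ≈ 0.924900

1 1/2 2391/2500
2 1 953/1000
3 3/2 469/500
4 2 9249/10000
DF(0.5y) = 2391/2500 ≈ 0.956400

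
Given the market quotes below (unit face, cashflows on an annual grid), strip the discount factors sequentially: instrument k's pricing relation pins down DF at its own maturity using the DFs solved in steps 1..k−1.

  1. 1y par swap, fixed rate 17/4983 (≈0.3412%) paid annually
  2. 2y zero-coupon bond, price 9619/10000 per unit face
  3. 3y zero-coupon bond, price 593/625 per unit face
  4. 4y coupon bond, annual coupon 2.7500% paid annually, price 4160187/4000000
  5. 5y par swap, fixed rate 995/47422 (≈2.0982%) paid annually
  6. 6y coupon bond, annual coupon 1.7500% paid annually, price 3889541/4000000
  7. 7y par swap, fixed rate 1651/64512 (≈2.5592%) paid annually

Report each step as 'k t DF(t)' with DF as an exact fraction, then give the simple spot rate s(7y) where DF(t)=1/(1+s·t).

step 1 [1y] swap r/1=17/4983: DF=(1 − 17/4983·(0))/(1+17/4983) = 4983/5000 ≈ 0.996600
step 2 [2y] zero: DF = P = 9619/10000 ≈ 0.961900
step 3 [3y] zero: DF = P = 593/625 ≈ 0.948800
step 4 [4y] bond c/1=11/400: DF=(4160187/4000000 − 11/400·(0.996600+0.961900+0.948800))/(1+11/400) = 584/625 ≈ 0.934400
step 5 [5y] swap r/1=995/47422: DF=(1 − 995/47422·(0.996600+0.961900+0.948800+0.934400))/(1+995/47422) = 1801/2000 ≈ 0.900500
step 6 [6y] bond c/1=7/400: DF=(3889541/4000000 − 7/400·(0.996600+0.961900+0.948800+0.934400+0.900500))/(1+7/400) = 8741/10000 ≈ 0.874100
step 7 [7y] swap r/1=1651/64512: DF=(1 − 1651/64512·(0.996600+0.961900+0.948800+0.934400+0.900500+0.874100))/(1+1651/64512) = 8349/10000 ≈ 0.834900

1 1 4983/5000
2 2 9619/10000
3 3 593/625
4 4 584/625
5 5 1801/2000
6 6 8741/10000
7 7 8349/10000
s(7y) = (1/(8349/10000) − 1)/(7) = 1651/58443 ≈ 2.8250%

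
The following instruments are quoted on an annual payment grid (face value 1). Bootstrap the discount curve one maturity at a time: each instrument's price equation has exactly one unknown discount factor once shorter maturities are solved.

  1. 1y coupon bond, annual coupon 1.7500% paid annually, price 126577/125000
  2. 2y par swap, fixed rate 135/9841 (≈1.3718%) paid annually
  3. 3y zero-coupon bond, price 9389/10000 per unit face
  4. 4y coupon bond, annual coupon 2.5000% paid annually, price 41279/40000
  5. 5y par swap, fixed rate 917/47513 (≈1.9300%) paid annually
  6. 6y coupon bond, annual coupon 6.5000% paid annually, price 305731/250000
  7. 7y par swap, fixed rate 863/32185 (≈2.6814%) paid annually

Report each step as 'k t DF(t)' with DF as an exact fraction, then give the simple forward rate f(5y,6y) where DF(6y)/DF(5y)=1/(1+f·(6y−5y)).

1 1 622/625
2 2 973/1000
3 3 9389/10000
4 4 9359/10000
5 5 9083/10000
6 6 8583/10000
7 7 4137/5000
f(5y,6y) = ((9083/10000)/(8583/10000) − 1)/(1) = 500/8583 ≈ 5.8255%

step 1 [1y] bond c/1=7/400: DF=(126577/125000 − 7/400·(0))/(1+7/400) = 622/625 ≈ 0.995200
step 2 [2y] swap r/1=135/9841: DF=(1 − 135/9841·(0.995200))/(1+135/9841) = 973/1000 ≈ 0.973000
step 3 [3y] zero: DF = P = 9389/10000 ≈ 0.938900
step 4 [4y] bond c/1=1/40: DF=(41279/40000 − 1/40·(0.995200+0.973000+0.938900))/(1+1/40) = 9359/10000 ≈ 0.935900
step 5 [5y] swap r/1=917/47513: DF=(1 − 917/47513·(0.995200+0.973000+0.938900+0.935900))/(1+917/47513) = 9083/10000 ≈ 0.908300
step 6 [6y] bond c/1=13/200: DF=(305731/250000 − 13/200·(0.995200+0.973000+0.938900+0.935900+0.908300))/(1+13/200) = 8583/10000 ≈ 0.858300
step 7 [7y] swap r/1=863/32185: DF=(1 − 863/32185·(0.995200+0.973000+0.938900+0.935900+0.908300+0.858300))/(1+863/32185) = 4137/5000 ≈ 0.827400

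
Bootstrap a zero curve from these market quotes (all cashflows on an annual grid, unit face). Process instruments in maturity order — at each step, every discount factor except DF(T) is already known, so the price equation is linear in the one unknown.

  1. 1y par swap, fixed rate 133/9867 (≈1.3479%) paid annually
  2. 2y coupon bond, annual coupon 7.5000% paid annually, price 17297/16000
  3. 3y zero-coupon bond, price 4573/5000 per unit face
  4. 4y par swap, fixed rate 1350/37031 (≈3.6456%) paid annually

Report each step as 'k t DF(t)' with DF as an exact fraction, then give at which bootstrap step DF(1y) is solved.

step 1 [1y] swap r/1=133/9867: DF=(1 − 133/9867·(0))/(1+133/9867) = 9867/10000 ≈ 0.986700
step 2 [2y] bond c/1=3/40: DF=(17297/16000 − 3/40·(0.986700))/(1+3/40) = 1171/1250 ≈ 0.936800
step 3 [3y] zero: DF = P = 4573/5000 ≈ 0.914600
step 4 [4y] swap r/1=1350/37031: DF=(1 − 1350/37031·(0.986700+0.936800+0.914600))/(1+1350/37031) = 173/200 ≈ 0.865000

1 1 9867/10000
2 2 1171/1250
3 3 4573/5000
4 4 173/200
DF(1y) is solved at step 1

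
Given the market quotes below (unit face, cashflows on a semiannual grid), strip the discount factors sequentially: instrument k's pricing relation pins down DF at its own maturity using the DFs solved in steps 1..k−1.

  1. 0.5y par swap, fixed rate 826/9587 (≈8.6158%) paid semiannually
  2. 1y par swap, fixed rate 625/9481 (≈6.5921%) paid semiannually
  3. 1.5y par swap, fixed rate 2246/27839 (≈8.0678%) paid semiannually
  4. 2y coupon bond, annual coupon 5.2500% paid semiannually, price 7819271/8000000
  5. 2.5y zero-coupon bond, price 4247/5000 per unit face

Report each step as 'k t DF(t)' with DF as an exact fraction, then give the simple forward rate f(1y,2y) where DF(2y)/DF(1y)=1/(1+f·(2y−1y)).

1 1/2 9587/10000
2 1 15/16
3 3/2 8877/10000
4 2 2203/2500
5 5/2 4247/5000
f(1y,2y) = ((15/16)/(2203/2500) − 1)/(1) = 563/8812 ≈ 6.3890%

step 1 [0.5y] swap r/2=413/9587: DF=(1 − 413/9587·(0))/(1+413/9587) = 9587/10000 ≈ 0.958700
step 2 [1y] swap r/2=625/18962: DF=(1 − 625/18962·(0.958700))/(1+625/18962) = 15/16 ≈ 0.937500
step 3 [1.5y] swap r/2=1123/27839: DF=(1 − 1123/27839·(0.958700+0.937500))/(1+1123/27839) = 8877/10000 ≈ 0.887700
step 4 [2y] bond c/2=21/800: DF=(7819271/8000000 − 21/800·(0.958700+0.937500+0.887700))/(1+21/800) = 2203/2500 ≈ 0.881200
step 5 [2.5y] zero: DF = P = 4247/5000 ≈ 0.849400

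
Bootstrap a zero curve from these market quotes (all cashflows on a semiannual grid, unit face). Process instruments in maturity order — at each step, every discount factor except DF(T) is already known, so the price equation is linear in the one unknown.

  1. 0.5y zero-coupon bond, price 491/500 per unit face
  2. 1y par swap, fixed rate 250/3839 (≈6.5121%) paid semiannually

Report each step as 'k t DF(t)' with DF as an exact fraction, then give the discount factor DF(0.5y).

1 1/2 491/500
2 1 15/16
DF(0.5y) = 491/500 ≈ 0.982000

step 1 [0.5y] zero: DF = P = 491/500 ≈ 0.982000
step 2 [1y] swap r/2=125/3839: DF=(1 − 125/3839·(0.982000))/(1+125/3839) = 15/16 ≈ 0.937500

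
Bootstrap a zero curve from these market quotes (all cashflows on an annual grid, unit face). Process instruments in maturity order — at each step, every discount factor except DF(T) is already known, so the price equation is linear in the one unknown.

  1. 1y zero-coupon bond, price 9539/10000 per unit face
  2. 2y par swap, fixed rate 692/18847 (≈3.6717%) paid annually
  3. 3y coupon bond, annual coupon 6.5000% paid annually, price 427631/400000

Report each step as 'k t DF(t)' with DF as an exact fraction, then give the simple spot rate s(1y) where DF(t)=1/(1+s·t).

1 1 9539/10000
2 2 2327/2500
3 3 1111/1250
s(1y) = (1/(9539/10000) − 1)/(1) = 461/9539 ≈ 4.8328%

step 1 [1y] zero: DF = P = 9539/10000 ≈ 0.953900
step 2 [2y] swap r/1=692/18847: DF=(1 − 692/18847·(0.953900))/(1+692/18847) = 2327/2500 ≈ 0.930800
step 3 [3y] bond c/1=13/200: DF=(427631/400000 − 13/200·(0.953900+0.930800))/(1+13/200) = 1111/1250 ≈ 0.888800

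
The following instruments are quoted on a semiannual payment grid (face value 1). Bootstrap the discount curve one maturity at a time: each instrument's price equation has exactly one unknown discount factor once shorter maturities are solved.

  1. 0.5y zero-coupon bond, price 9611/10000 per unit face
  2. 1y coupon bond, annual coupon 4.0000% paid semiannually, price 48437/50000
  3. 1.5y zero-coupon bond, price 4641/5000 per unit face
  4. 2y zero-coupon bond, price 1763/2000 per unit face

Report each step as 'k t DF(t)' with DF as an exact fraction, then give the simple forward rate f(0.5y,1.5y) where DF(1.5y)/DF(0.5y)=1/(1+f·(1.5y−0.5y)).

1 1/2 9611/10000
2 1 9309/10000
3 3/2 4641/5000
4 2 1763/2000
f(0.5y,1.5y) = ((9611/10000)/(4641/5000) − 1)/(1) = 47/1326 ≈ 3.5445%

step 1 [0.5y] zero: DF = P = 9611/10000 ≈ 0.961100
step 2 [1y] bond c/2=1/50: DF=(48437/50000 − 1/50·(0.961100))/(1+1/50) = 9309/10000 ≈ 0.930900
step 3 [1.5y] zero: DF = P = 4641/5000 ≈ 0.928200
step 4 [2y] zero: DF = P = 1763/2000 ≈ 0.881500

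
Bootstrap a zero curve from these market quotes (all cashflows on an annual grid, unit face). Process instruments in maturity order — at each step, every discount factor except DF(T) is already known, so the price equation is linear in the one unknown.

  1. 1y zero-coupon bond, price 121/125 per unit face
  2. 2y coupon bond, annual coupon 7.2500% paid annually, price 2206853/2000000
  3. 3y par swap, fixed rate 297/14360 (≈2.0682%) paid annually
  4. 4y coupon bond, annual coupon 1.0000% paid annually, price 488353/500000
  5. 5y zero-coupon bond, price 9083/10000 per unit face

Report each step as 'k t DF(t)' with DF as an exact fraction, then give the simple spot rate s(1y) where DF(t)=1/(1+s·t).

1 1 121/125
2 2 4817/5000
3 3 4703/5000
4 4 4693/5000
5 5 9083/10000
s(1y) = (1/(121/125) − 1)/(1) = 4/121 ≈ 3.3058%

step 1 [1y] zero: DF = P = 121/125 ≈ 0.968000
step 2 [2y] bond c/1=29/400: DF=(2206853/2000000 − 29/400·(0.968000))/(1+29/400) = 4817/5000 ≈ 0.963400
step 3 [3y] swap r/1=297/14360: DF=(1 − 297/14360·(0.968000+0.963400))/(1+297/14360) = 4703/5000 ≈ 0.940600
step 4 [4y] bond c/1=1/100: DF=(488353/500000 − 1/100·(0.968000+0.963400+0.940600))/(1+1/100) = 4693/5000 ≈ 0.938600
step 5 [5y] zero: DF = P = 9083/10000 ≈ 0.908300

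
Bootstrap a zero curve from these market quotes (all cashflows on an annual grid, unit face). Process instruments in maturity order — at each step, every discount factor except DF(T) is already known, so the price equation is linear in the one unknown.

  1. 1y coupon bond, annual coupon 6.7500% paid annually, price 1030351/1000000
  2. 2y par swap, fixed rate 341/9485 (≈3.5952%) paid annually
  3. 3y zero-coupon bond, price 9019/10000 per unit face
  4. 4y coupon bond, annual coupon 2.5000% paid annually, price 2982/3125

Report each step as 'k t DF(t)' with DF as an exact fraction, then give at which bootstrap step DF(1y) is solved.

step 1 [1y] bond c/1=27/400: DF=(1030351/1000000 − 27/400·(0))/(1+27/400) = 2413/2500 ≈ 0.965200
step 2 [2y] swap r/1=341/9485: DF=(1 − 341/9485·(0.965200))/(1+341/9485) = 4659/5000 ≈ 0.931800
step 3 [3y] zero: DF = P = 9019/10000 ≈ 0.901900
step 4 [4y] bond c/1=1/40: DF=(2982/3125 − 1/40·(0.965200+0.931800+0.901900))/(1+1/40) = 8627/10000 ≈ 0.862700

1 1 2413/2500
2 2 4659/5000
3 3 9019/10000
4 4 8627/10000
DF(1y) is solved at step 1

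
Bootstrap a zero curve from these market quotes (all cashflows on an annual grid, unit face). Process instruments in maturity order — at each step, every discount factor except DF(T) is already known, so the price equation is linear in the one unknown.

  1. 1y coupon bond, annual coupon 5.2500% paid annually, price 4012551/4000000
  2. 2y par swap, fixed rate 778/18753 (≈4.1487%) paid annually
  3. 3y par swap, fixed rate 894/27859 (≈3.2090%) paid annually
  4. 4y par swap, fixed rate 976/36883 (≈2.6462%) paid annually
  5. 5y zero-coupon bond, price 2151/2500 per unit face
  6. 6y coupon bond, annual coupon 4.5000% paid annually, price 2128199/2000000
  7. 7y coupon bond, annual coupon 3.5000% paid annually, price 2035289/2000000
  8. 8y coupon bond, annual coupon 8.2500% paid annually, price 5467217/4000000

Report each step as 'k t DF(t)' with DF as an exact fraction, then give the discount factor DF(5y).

1 1 9531/10000
2 2 4611/5000
3 3 4553/5000
4 4 564/625
5 5 2151/2500
6 6 514/625
7 7 501/625
8 8 3961/5000
DF(5y) = 2151/2500 ≈ 0.860400

step 1 [1y] bond c/1=21/400: DF=(4012551/4000000 − 21/400·(0))/(1+21/400) = 9531/10000 ≈ 0.953100
step 2 [2y] swap r/1=778/18753: DF=(1 − 778/18753·(0.953100))/(1+778/18753) = 4611/5000 ≈ 0.922200
step 3 [3y] swap r/1=894/27859: DF=(1 − 894/27859·(0.953100+0.922200))/(1+894/27859) = 4553/5000 ≈ 0.910600
step 4 [4y] swap r/1=976/36883: DF=(1 − 976/36883·(0.953100+0.922200+0.910600))/(1+976/36883) = 564/625 ≈ 0.902400
step 5 [5y] zero: DF = P = 2151/2500 ≈ 0.860400
step 6 [6y] bond c/1=9/200: DF=(2128199/2000000 − 9/200·(0.953100+0.922200+0.910600+0.902400+0.860400))/(1+9/200) = 514/625 ≈ 0.822400
step 7 [7y] bond c/1=7/200: DF=(2035289/2000000 − 7/200·(0.953100+0.922200+0.910600+0.902400+0.860400+0.822400))/(1+7/200) = 501/625 ≈ 0.801600
step 8 [8y] bond c/1=33/400: DF=(5467217/4000000 − 33/400·(0.953100+0.922200+0.910600+0.902400+0.860400+0.822400+0.801600))/(1+33/400) = 3961/5000 ≈ 0.792200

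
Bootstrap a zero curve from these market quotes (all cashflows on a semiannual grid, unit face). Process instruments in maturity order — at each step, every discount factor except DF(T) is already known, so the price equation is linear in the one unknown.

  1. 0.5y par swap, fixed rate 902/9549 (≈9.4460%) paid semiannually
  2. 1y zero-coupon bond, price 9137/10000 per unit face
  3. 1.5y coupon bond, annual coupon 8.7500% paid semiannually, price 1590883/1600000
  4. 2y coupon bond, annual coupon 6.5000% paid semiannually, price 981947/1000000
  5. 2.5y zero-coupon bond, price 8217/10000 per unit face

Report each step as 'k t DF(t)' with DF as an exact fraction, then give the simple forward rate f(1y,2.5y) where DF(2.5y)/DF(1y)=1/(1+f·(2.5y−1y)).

step 1 [0.5y] swap r/2=451/9549: DF=(1 − 451/9549·(0))/(1+451/9549) = 9549/10000 ≈ 0.954900
step 2 [1y] zero: DF = P = 9137/10000 ≈ 0.913700
step 3 [1.5y] bond c/2=7/160: DF=(1590883/1600000 − 7/160·(0.954900+0.913700))/(1+7/160) = 8743/10000 ≈ 0.874300
step 4 [2y] bond c/2=13/400: DF=(981947/1000000 − 13/400·(0.954900+0.913700+0.874300))/(1+13/400) = 8647/10000 ≈ 0.864700
step 5 [2.5y] zero: DF = P = 8217/10000 ≈ 0.821700

1 1/2 9549/10000
2 1 9137/10000
3 3/2 8743/10000
4 2 8647/10000
5 5/2 8217/10000
f(1y,2.5y) = ((9137/10000)/(8217/10000) − 1)/(3/2) = 1840/24651 ≈ 7.4642%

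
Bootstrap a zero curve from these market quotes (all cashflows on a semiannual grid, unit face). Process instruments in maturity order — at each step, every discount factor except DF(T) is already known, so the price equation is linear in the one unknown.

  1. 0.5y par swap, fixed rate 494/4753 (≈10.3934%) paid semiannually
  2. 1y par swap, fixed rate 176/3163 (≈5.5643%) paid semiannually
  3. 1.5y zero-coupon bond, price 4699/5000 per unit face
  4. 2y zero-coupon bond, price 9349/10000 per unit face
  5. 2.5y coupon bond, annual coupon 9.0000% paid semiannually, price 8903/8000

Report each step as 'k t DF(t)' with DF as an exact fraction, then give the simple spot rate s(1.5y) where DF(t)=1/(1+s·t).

1 1/2 4753/5000
2 1 592/625
3 3/2 4699/5000
4 2 9349/10000
5 5/2 361/400
s(1.5y) = (1/(4699/5000) − 1)/(3/2) = 602/14097 ≈ 4.2704%

step 1 [0.5y] swap r/2=247/4753: DF=(1 − 247/4753·(0))/(1+247/4753) = 4753/5000 ≈ 0.950600
step 2 [1y] swap r/2=88/3163: DF=(1 − 88/3163·(0.950600))/(1+88/3163) = 592/625 ≈ 0.947200
step 3 [1.5y] zero: DF = P = 4699/5000 ≈ 0.939800
step 4 [2y] zero: DF = P = 9349/10000 ≈ 0.934900
step 5 [2.5y] bond c/2=9/200: DF=(8903/8000 − 9/200·(0.950600+0.947200+0.939800+0.934900))/(1+9/200) = 361/400 ≈ 0.902500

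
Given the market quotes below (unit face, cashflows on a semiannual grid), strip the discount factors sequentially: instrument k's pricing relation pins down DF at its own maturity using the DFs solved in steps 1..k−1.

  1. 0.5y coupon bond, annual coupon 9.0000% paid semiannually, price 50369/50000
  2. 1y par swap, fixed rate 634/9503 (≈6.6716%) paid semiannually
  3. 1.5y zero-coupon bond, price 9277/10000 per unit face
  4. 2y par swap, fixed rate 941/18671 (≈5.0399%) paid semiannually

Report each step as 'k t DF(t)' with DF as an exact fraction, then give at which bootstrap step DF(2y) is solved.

step 1 [0.5y] bond c/2=9/200: DF=(50369/50000 − 9/200·(0))/(1+9/200) = 241/250 ≈ 0.964000
step 2 [1y] swap r/2=317/9503: DF=(1 − 317/9503·(0.964000))/(1+317/9503) = 4683/5000 ≈ 0.936600
step 3 [1.5y] zero: DF = P = 9277/10000 ≈ 0.927700
step 4 [2y] swap r/2=941/37342: DF=(1 − 941/37342·(0.964000+0.936600+0.927700))/(1+941/37342) = 9059/10000 ≈ 0.905900

1 1/2 241/250
2 1 4683/5000
3 3/2 9277/10000
4 2 9059/10000
DF(2y) is solved at step 4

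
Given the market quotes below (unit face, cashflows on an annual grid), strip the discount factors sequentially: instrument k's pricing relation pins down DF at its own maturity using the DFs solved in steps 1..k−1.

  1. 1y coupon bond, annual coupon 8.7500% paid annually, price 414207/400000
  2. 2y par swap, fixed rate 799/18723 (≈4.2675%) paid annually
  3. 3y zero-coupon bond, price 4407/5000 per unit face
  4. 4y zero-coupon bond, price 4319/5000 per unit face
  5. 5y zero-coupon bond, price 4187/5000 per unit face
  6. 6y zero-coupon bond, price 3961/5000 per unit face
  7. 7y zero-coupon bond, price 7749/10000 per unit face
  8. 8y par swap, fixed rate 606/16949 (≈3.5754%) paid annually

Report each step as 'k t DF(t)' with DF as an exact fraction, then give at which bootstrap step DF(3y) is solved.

1 1 4761/5000
2 2 9201/10000
3 3 4407/5000
4 4 4319/5000
5 5 4187/5000
6 6 3961/5000
7 7 7749/10000
8 8 947/1250
DF(3y) is solved at step 3

step 1 [1y] bond c/1=7/80: DF=(414207/400000 − 7/80·(0))/(1+7/80) = 4761/5000 ≈ 0.952200
step 2 [2y] swap r/1=799/18723: DF=(1 − 799/18723·(0.952200))/(1+799/18723) = 9201/10000 ≈ 0.920100
step 3 [3y] zero: DF = P = 4407/5000 ≈ 0.881400
step 4 [4y] zero: DF = P = 4319/5000 ≈ 0.863800
step 5 [5y] zero: DF = P = 4187/5000 ≈ 0.837400
step 6 [6y] zero: DF = P = 3961/5000 ≈ 0.792200
step 7 [7y] zero: DF = P = 7749/10000 ≈ 0.774900
step 8 [8y] swap r/1=606/16949: DF=(1 − 606/16949·(0.952200+0.920100+0.881400+0.863800+0.837400+0.792200+0.774900))/(1+606/16949) = 947/1250 ≈ 0.757600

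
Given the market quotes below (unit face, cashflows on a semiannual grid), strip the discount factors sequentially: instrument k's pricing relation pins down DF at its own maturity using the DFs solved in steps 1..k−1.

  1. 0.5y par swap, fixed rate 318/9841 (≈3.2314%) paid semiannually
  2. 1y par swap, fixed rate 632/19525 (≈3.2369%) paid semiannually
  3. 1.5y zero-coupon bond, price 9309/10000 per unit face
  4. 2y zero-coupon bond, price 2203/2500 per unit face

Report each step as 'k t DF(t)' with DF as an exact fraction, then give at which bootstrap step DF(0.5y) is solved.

1 1/2 9841/10000
2 1 2421/2500
3 3/2 9309/10000
4 2 2203/2500
DF(0.5y) is solved at step 1

step 1 [0.5y] swap r/2=159/9841: DF=(1 − 159/9841·(0))/(1+159/9841) = 9841/10000 ≈ 0.984100
step 2 [1y] swap r/2=316/19525: DF=(1 − 316/19525·(0.984100))/(1+316/19525) = 2421/2500 ≈ 0.968400
step 3 [1.5y] zero: DF = P = 9309/10000 ≈ 0.930900
step 4 [2y] zero: DF = P = 2203/2500 ≈ 0.881200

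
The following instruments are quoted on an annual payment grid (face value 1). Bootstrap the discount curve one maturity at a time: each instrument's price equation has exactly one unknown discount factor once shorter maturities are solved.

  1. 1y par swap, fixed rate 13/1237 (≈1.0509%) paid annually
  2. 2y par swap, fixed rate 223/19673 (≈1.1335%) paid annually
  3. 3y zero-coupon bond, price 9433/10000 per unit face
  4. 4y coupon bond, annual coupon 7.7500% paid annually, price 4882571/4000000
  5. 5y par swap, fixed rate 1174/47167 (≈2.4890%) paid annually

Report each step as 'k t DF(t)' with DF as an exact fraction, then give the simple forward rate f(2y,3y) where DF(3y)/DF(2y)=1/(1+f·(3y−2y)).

step 1 [1y] swap r/1=13/1237: DF=(1 − 13/1237·(0))/(1+13/1237) = 1237/1250 ≈ 0.989600
step 2 [2y] swap r/1=223/19673: DF=(1 − 223/19673·(0.989600))/(1+223/19673) = 9777/10000 ≈ 0.977700
step 3 [3y] zero: DF = P = 9433/10000 ≈ 0.943300
step 4 [4y] bond c/1=31/400: DF=(4882571/4000000 − 31/400·(0.989600+0.977700+0.943300))/(1+31/400) = 1847/2000 ≈ 0.923500
step 5 [5y] swap r/1=1174/47167: DF=(1 − 1174/47167·(0.989600+0.977700+0.943300+0.923500))/(1+1174/47167) = 4413/5000 ≈ 0.882600

1 1 1237/1250
2 2 9777/10000
3 3 9433/10000
4 4 1847/2000
5 5 4413/5000
f(2y,3y) = ((9777/10000)/(9433/10000) − 1)/(1) = 344/9433 ≈ 3.6468%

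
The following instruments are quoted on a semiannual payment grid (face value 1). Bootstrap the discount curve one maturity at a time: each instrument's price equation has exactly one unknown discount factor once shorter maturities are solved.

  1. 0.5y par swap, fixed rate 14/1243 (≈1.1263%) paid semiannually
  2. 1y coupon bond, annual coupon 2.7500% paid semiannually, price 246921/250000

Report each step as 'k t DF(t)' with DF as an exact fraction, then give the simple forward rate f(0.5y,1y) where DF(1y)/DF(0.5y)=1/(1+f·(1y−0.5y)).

1 1/2 1243/1250
2 1 1201/1250
f(0.5y,1y) = ((1243/1250)/(1201/1250) − 1)/(1/2) = 84/1201 ≈ 6.9942%

step 1 [0.5y] swap r/2=7/1243: DF=(1 − 7/1243·(0))/(1+7/1243) = 1243/1250 ≈ 0.994400
step 2 [1y] bond c/2=11/800: DF=(246921/250000 − 11/800·(0.994400))/(1+11/800) = 1201/1250 ≈ 0.960800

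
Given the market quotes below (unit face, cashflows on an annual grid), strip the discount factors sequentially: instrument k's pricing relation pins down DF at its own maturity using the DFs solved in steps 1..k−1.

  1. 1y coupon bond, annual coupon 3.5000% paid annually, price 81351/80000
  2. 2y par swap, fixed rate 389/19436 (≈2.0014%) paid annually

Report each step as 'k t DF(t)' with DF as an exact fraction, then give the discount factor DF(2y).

step 1 [1y] bond c/1=7/200: DF=(81351/80000 − 7/200·(0))/(1+7/200) = 393/400 ≈ 0.982500
step 2 [2y] swap r/1=389/19436: DF=(1 − 389/19436·(0.982500))/(1+389/19436) = 9611/10000 ≈ 0.961100

1 1 393/400
2 2 9611/10000
DF(2y) = 9611/10000 ≈ 0.961100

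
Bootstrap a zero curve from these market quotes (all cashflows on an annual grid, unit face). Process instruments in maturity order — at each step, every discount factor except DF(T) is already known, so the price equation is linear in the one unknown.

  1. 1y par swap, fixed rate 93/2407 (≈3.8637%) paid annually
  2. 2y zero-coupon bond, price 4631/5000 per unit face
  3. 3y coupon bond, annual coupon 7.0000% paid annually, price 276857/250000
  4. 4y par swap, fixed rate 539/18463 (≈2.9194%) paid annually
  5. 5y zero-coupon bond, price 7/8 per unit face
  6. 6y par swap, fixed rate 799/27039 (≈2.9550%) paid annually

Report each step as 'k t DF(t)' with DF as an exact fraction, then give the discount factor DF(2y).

step 1 [1y] swap r/1=93/2407: DF=(1 − 93/2407·(0))/(1+93/2407) = 2407/2500 ≈ 0.962800
step 2 [2y] zero: DF = P = 4631/5000 ≈ 0.926200
step 3 [3y] bond c/1=7/100: DF=(276857/250000 − 7/100·(0.962800+0.926200))/(1+7/100) = 4557/5000 ≈ 0.911400
step 4 [4y] swap r/1=539/18463: DF=(1 − 539/18463·(0.962800+0.926200+0.911400))/(1+539/18463) = 4461/5000 ≈ 0.892200
step 5 [5y] zero: DF = P = 7/8 ≈ 0.875000
step 6 [6y] swap r/1=799/27039: DF=(1 − 799/27039·(0.962800+0.926200+0.911400+0.892200+0.875000))/(1+799/27039) = 4201/5000 ≈ 0.840200

1 1 2407/2500
2 2 4631/5000
3 3 4557/5000
4 4 4461/5000
5 5 7/8
6 6 4201/5000
DF(2y) = 4631/5000 ≈ 0.926200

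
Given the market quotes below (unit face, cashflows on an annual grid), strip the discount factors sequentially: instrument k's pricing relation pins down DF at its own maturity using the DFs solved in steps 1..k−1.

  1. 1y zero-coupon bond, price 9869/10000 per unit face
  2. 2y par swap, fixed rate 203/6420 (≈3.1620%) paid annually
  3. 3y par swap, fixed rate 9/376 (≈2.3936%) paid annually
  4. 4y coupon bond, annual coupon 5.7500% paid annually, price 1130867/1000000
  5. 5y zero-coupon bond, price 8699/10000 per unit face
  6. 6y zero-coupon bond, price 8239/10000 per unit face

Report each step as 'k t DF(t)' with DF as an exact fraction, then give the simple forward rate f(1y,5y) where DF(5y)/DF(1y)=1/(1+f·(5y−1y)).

step 1 [1y] zero: DF = P = 9869/10000 ≈ 0.986900
step 2 [2y] swap r/1=203/6420: DF=(1 − 203/6420·(0.986900))/(1+203/6420) = 9391/10000 ≈ 0.939100
step 3 [3y] swap r/1=9/376: DF=(1 − 9/376·(0.986900+0.939100))/(1+9/376) = 2329/2500 ≈ 0.931600
step 4 [4y] bond c/1=23/400: DF=(1130867/1000000 − 23/400·(0.986900+0.939100+0.931600))/(1+23/400) = 457/500 ≈ 0.914000
step 5 [5y] zero: DF = P = 8699/10000 ≈ 0.869900
step 6 [6y] zero: DF = P = 8239/10000 ≈ 0.823900

1 1 9869/10000
2 2 9391/10000
3 3 2329/2500
4 4 457/500
5 5 8699/10000
6 6 8239/10000
f(1y,5y) = ((9869/10000)/(8699/10000) − 1)/(4) = 585/17398 ≈ 3.3625%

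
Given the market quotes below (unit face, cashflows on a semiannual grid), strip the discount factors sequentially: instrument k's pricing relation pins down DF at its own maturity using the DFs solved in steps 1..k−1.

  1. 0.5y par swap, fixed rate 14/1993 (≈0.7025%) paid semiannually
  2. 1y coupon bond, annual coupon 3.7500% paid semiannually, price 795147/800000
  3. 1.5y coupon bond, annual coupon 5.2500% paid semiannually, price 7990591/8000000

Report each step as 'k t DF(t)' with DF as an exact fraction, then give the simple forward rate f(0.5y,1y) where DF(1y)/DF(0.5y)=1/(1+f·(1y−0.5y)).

step 1 [0.5y] swap r/2=7/1993: DF=(1 − 7/1993·(0))/(1+7/1993) = 1993/2000 ≈ 0.996500
step 2 [1y] bond c/2=3/160: DF=(795147/800000 − 3/160·(0.996500))/(1+3/160) = 9573/10000 ≈ 0.957300
step 3 [1.5y] bond c/2=21/800: DF=(7990591/8000000 − 21/800·(0.996500+0.957300))/(1+21/800) = 9233/10000 ≈ 0.923300

1 1/2 1993/2000
2 1 9573/10000
3 3/2 9233/10000
f(0.5y,1y) = ((1993/2000)/(9573/10000) − 1)/(1/2) = 784/9573 ≈ 8.1897%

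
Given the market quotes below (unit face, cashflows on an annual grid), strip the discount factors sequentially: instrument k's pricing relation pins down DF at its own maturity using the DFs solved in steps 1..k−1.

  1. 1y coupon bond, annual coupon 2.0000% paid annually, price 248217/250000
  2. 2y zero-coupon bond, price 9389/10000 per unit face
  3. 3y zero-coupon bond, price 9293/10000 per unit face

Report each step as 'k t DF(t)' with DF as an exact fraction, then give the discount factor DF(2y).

step 1 [1y] bond c/1=1/50: DF=(248217/250000 − 1/50·(0))/(1+1/50) = 4867/5000 ≈ 0.973400
step 2 [2y] zero: DF = P = 9389/10000 ≈ 0.938900
step 3 [3y] zero: DF = P = 9293/10000 ≈ 0.929300

1 1 4867/5000
2 2 9389/10000
3 3 9293/10000
DF(2y) = 9389/10000 ≈ 0.938900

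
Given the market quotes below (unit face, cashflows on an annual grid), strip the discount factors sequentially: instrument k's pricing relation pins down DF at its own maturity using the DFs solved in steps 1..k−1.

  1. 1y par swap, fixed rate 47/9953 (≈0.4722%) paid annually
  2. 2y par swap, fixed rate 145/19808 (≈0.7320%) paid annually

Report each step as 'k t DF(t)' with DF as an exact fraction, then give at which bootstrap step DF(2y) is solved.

step 1 [1y] swap r/1=47/9953: DF=(1 − 47/9953·(0))/(1+47/9953) = 9953/10000 ≈ 0.995300
step 2 [2y] swap r/1=145/19808: DF=(1 − 145/19808·(0.995300))/(1+145/19808) = 1971/2000 ≈ 0.985500

1 1 9953/10000
2 2 1971/2000
DF(2y) is solved at step 2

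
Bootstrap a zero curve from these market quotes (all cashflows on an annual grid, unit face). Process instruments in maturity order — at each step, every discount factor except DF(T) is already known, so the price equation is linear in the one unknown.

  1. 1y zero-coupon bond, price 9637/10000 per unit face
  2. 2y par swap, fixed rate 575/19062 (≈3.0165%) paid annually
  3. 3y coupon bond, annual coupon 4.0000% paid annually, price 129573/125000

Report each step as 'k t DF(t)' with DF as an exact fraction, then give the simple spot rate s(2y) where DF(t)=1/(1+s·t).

step 1 [1y] zero: DF = P = 9637/10000 ≈ 0.963700
step 2 [2y] swap r/1=575/19062: DF=(1 − 575/19062·(0.963700))/(1+575/19062) = 377/400 ≈ 0.942500
step 3 [3y] bond c/1=1/25: DF=(129573/125000 − 1/25·(0.963700+0.942500))/(1+1/25) = 4617/5000 ≈ 0.923400

1 1 9637/10000
2 2 377/400
3 3 4617/5000
s(2y) = (1/(377/400) − 1)/(2) = 23/754 ≈ 3.0504%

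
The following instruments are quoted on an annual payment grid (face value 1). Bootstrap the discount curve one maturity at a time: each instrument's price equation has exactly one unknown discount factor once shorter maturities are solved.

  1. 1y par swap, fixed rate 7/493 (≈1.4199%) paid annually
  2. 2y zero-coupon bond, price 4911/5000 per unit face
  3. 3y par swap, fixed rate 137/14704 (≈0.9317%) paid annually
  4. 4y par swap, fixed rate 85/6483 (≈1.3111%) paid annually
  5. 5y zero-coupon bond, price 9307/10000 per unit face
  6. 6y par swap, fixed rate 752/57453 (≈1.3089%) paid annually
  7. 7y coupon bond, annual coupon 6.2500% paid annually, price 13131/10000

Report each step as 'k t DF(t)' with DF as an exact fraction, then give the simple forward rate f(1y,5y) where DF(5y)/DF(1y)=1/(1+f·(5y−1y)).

step 1 [1y] swap r/1=7/493: DF=(1 − 7/493·(0))/(1+7/493) = 493/500 ≈ 0.986000
step 2 [2y] zero: DF = P = 4911/5000 ≈ 0.982200
step 3 [3y] swap r/1=137/14704: DF=(1 − 137/14704·(0.986000+0.982200))/(1+137/14704) = 4863/5000 ≈ 0.972600
step 4 [4y] swap r/1=85/6483: DF=(1 − 85/6483·(0.986000+0.982200+0.972600))/(1+85/6483) = 949/1000 ≈ 0.949000
step 5 [5y] zero: DF = P = 9307/10000 ≈ 0.930700
step 6 [6y] swap r/1=752/57453: DF=(1 − 752/57453·(0.986000+0.982200+0.972600+0.949000+0.930700))/(1+752/57453) = 578/625 ≈ 0.924800
step 7 [7y] bond c/1=1/16: DF=(13131/10000 − 1/16·(0.986000+0.982200+0.972600+0.949000+0.930700+0.924800))/(1+1/16) = 8979/10000 ≈ 0.897900

1 1 493/500
2 2 4911/5000
3 3 4863/5000
4 4 949/1000
5 5 9307/10000
6 6 578/625
7 7 8979/10000
f(1y,5y) = ((493/500)/(9307/10000) − 1)/(4) = 553/37228 ≈ 1.4854%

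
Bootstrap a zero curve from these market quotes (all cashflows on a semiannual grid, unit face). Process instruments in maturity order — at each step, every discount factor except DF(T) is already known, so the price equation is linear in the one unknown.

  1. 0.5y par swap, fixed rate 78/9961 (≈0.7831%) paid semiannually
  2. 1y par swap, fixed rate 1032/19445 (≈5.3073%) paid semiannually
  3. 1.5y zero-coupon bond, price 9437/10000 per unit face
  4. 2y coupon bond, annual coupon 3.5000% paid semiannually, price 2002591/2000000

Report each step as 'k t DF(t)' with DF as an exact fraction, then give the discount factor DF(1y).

1 1/2 9961/10000
2 1 2371/2500
3 3/2 9437/10000
4 2 584/625
DF(1y) = 2371/2500 ≈ 0.948400

step 1 [0.5y] swap r/2=39/9961: DF=(1 − 39/9961·(0))/(1+39/9961) = 9961/10000 ≈ 0.996100
step 2 [1y] swap r/2=516/19445: DF=(1 − 516/19445·(0.996100))/(1+516/19445) = 2371/2500 ≈ 0.948400
step 3 [1.5y] zero: DF = P = 9437/10000 ≈ 0.943700
step 4 [2y] bond c/2=7/400: DF=(2002591/2000000 − 7/400·(0.996100+0.948400+0.943700))/(1+7/400) = 584/625 ≈ 0.934400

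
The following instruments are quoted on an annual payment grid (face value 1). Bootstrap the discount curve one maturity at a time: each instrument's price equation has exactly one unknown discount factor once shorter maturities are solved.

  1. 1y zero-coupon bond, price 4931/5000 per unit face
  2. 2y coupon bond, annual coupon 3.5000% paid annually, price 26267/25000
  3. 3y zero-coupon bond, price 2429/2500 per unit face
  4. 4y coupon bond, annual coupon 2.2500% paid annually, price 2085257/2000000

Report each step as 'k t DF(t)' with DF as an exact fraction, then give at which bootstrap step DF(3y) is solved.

step 1 [1y] zero: DF = P = 4931/5000 ≈ 0.986200
step 2 [2y] bond c/1=7/200: DF=(26267/25000 − 7/200·(0.986200))/(1+7/200) = 4909/5000 ≈ 0.981800
step 3 [3y] zero: DF = P = 2429/2500 ≈ 0.971600
step 4 [4y] bond c/1=9/400: DF=(2085257/2000000 − 9/400·(0.986200+0.981800+0.971600))/(1+9/400) = 191/200 ≈ 0.955000

1 1 4931/5000
2 2 4909/5000
3 3 2429/2500
4 4 191/200
DF(3y) is solved at step 3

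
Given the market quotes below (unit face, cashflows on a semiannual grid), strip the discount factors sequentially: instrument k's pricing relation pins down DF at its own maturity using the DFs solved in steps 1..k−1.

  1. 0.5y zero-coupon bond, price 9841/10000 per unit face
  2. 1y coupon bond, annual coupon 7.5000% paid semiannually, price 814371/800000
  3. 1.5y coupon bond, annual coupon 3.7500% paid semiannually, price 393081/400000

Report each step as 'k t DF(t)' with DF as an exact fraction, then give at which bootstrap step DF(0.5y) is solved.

1 1/2 9841/10000
2 1 591/625
3 3/2 9291/10000
DF(0.5y) is solved at step 1

step 1 [0.5y] zero: DF = P = 9841/10000 ≈ 0.984100
step 2 [1y] bond c/2=3/80: DF=(814371/800000 − 3/80·(0.984100))/(1+3/80) = 591/625 ≈ 0.945600
step 3 [1.5y] bond c/2=3/160: DF=(393081/400000 − 3/160·(0.984100+0.945600))/(1+3/160) = 9291/10000 ≈ 0.929100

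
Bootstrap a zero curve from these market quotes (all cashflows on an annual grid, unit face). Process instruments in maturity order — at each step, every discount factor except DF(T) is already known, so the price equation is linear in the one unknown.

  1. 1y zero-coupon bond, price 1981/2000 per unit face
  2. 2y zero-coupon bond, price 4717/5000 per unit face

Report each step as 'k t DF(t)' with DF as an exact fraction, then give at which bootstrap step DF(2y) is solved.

step 1 [1y] zero: DF = P = 1981/2000 ≈ 0.990500
step 2 [2y] zero: DF = P = 4717/5000 ≈ 0.943400

1 1 1981/2000
2 2 4717/5000
DF(2y) is solved at step 2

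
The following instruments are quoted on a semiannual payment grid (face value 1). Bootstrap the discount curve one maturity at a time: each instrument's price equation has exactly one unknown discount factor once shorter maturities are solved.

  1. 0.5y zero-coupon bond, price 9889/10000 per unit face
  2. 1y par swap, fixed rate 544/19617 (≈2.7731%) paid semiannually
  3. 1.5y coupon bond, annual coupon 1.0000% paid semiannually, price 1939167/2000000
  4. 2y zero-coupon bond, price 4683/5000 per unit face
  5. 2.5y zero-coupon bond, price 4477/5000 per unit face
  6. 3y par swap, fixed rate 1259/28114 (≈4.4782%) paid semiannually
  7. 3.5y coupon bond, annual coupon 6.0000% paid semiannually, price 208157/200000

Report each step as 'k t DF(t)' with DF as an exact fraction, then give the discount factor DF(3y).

1 1/2 9889/10000
2 1 608/625
3 3/2 191/200
4 2 4683/5000
5 5/2 4477/5000
6 3 8741/10000
7 7/2 8467/10000
DF(3y) = 8741/10000 ≈ 0.874100

step 1 [0.5y] zero: DF = P = 9889/10000 ≈ 0.988900
step 2 [1y] swap r/2=272/19617: DF=(1 − 272/19617·(0.988900))/(1+272/19617) = 608/625 ≈ 0.972800
step 3 [1.5y] bond c/2=1/200: DF=(1939167/2000000 − 1/200·(0.988900+0.972800))/(1+1/200) = 191/200 ≈ 0.955000
step 4 [2y] zero: DF = P = 4683/5000 ≈ 0.936600
step 5 [2.5y] zero: DF = P = 4477/5000 ≈ 0.895400
step 6 [3y] swap r/2=1259/56228: DF=(1 − 1259/56228·(0.988900+0.972800+0.955000+0.936600+0.895400))/(1+1259/56228) = 8741/10000 ≈ 0.874100
step 7 [3.5y] bond c/2=3/100: DF=(208157/200000 − 3/100·(0.988900+0.972800+0.955000+0.936600+0.895400+0.874100))/(1+3/100) = 8467/10000 ≈ 0.846700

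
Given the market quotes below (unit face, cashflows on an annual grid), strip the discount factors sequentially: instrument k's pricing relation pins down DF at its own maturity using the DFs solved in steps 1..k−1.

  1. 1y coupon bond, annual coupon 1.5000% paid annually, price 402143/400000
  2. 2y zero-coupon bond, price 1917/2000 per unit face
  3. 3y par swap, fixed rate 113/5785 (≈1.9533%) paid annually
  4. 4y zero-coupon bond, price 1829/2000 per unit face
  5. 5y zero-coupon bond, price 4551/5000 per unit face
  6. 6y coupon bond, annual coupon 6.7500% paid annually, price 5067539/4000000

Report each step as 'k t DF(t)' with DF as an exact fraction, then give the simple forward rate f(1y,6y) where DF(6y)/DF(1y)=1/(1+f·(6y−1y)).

1 1 1981/2000
2 2 1917/2000
3 3 1887/2000
4 4 1829/2000
5 5 4551/5000
6 6 1777/2000
f(1y,6y) = ((1981/2000)/(1777/2000) − 1)/(5) = 204/8885 ≈ 2.2960%

step 1 [1y] bond c/1=3/200: DF=(402143/400000 − 3/200·(0))/(1+3/200) = 1981/2000 ≈ 0.990500
step 2 [2y] zero: DF = P = 1917/2000 ≈ 0.958500
step 3 [3y] swap r/1=113/5785: DF=(1 − 113/5785·(0.990500+0.958500))/(1+113/5785) = 1887/2000 ≈ 0.943500
step 4 [4y] zero: DF = P = 1829/2000 ≈ 0.914500
step 5 [5y] zero: DF = P = 4551/5000 ≈ 0.910200
step 6 [6y] bond c/1=27/400: DF=(5067539/4000000 − 27/400·(0.990500+0.958500+0.943500+0.914500+0.910200))/(1+27/400) = 1777/2000 ≈ 0.888500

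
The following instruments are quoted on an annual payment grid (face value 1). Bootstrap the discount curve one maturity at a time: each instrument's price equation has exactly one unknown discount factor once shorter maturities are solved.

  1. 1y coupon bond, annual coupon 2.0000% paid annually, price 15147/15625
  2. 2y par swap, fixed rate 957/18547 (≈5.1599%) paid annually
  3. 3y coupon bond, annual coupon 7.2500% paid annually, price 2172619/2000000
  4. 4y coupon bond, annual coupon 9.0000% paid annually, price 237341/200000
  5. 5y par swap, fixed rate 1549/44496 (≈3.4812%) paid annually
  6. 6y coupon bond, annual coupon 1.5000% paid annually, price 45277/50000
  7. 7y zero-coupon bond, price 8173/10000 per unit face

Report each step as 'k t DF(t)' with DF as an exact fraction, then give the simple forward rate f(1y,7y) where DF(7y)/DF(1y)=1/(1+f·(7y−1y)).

step 1 [1y] bond c/1=1/50: DF=(15147/15625 − 1/50·(0))/(1+1/50) = 594/625 ≈ 0.950400
step 2 [2y] swap r/1=957/18547: DF=(1 − 957/18547·(0.950400))/(1+957/18547) = 9043/10000 ≈ 0.904300
step 3 [3y] bond c/1=29/400: DF=(2172619/2000000 − 29/400·(0.950400+0.904300))/(1+29/400) = 71/80 ≈ 0.887500
step 4 [4y] bond c/1=9/100: DF=(237341/200000 − 9/100·(0.950400+0.904300+0.887500))/(1+9/100) = 8623/10000 ≈ 0.862300
step 5 [5y] swap r/1=1549/44496: DF=(1 − 1549/44496·(0.950400+0.904300+0.887500+0.862300))/(1+1549/44496) = 8451/10000 ≈ 0.845100
step 6 [6y] bond c/1=3/200: DF=(45277/50000 − 3/200·(0.950400+0.904300+0.887500+0.862300+0.845100))/(1+3/200) = 1033/1250 ≈ 0.826400
step 7 [7y] zero: DF = P = 8173/10000 ≈ 0.817300

1 1 594/625
2 2 9043/10000
3 3 71/80
4 4 8623/10000
5 5 8451/10000
6 6 1033/1250
7 7 8173/10000
f(1y,7y) = ((594/625)/(8173/10000) − 1)/(6) = 121/4458 ≈ 2.7142%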